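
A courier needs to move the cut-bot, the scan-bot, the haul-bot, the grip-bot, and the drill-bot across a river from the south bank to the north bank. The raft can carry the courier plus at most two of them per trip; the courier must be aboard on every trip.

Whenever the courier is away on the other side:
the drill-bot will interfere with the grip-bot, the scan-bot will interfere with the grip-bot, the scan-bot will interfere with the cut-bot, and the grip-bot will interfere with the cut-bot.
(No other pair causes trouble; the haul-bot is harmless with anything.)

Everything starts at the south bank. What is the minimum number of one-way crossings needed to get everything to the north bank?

7

Counting alone: the courier can take at most 2 across per trip to the north bank, so moving all 5 needs at least 3 loaded trips out, with a return between consecutive ones — at least 5 crossings.
The safety rule pushes this higher. Following every safe sequence of crossings, the most of the 5 that can be at the north bank as the raft arrives there on crossing 5 is 4 — never all 5.
So no plan with fewer than 7 crossings exists, and this one achieves 7:
1. Courier goes to the north bank with the cut-bot and the grip-bot.  [the south bank: the drill-bot, the haul-bot, the scan-bot | the north bank: the cut-bot, the grip-bot]
2. Courier goes back to the south bank with the cut-bot.  [the south bank: the cut-bot, the drill-bot, the haul-bot, the scan-bot | the north bank: the grip-bot]
3. Courier goes to the north bank with the cut-bot and the haul-bot.  [the south bank: the drill-bot, the scan-bot | the north bank: the cut-bot, the grip-bot, the haul-bot]
4. Courier goes back to the south bank with the cut-bot.  [the south bank: the cut-bot, the drill-bot, the scan-bot | the north bank: the grip-bot, the haul-bot]
5. Courier goes to the north bank with the cut-bot and the drill-bot.  [the south bank: the scan-bot | the north bank: the cut-bot, the drill-bot, the grip-bot, the haul-bot]
6. Courier goes back to the south bank with the grip-bot.  [the south bank: the grip-bot, the scan-bot | the north bank: the cut-bot, the drill-bot, the haul-bot]
7. Courier goes to the north bank with the grip-bot and the scan-bot.  [the south bank: — | the north bank: the cut-bot, the drill-bot, the grip-bot, the haul-bot, the scan-bot]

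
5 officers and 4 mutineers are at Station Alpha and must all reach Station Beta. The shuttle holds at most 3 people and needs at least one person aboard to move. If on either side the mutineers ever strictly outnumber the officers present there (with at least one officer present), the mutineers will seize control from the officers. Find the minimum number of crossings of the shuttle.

Counting alone: each trip to Station Beta takes at most 3 across and each return brings at least 1 back, so after t trips out (and t−1 returns) at most 3t − (t−1) of the 9 are across; that first reaches 9 at t = 4, so at least 7 crossings are needed.
The plan below uses exactly 7 crossings, so it is optimal:
1. 3 mutineers → Station Beta.  (Station Alpha: 5O 1M; Station Beta: 0O 3M)
2. 1 mutineer ← Station Alpha.  (Station Alpha: 5O 2M; Station Beta: 0O 2M)
3. 3 officers → Station Beta.  (Station Alpha: 2O 2M; Station Beta: 3O 2M)
4. 1 officer ← Station Alpha.  (Station Alpha: 3O 2M; Station Beta: 2O 2M)
5. 2 officers and 1 mutineer → Station Beta.  (Station Alpha: 1O 1M; Station Beta: 4O 3M)
6. 1 officer ← Station Alpha.  (Station Alpha: 2O 1M; Station Beta: 3O 3M)
7. 2 officers and 1 mutineer → Station Beta.  (Station Alpha: 0O 0M; Station Beta: 5O 4M)

7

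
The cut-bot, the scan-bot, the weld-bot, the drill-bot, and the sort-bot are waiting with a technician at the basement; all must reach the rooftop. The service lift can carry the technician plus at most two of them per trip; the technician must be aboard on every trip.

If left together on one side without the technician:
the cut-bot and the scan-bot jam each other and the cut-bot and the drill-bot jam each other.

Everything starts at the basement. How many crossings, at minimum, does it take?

Counting alone: the technician can take at most 2 across per trip to the rooftop, so moving all 5 needs at least 3 loaded trips out, with a return between consecutive ones — at least 5 crossings.
The plan below uses exactly 5 crossings, so it is optimal:
1. Technician goes to the rooftop with the cut-bot.
2. Technician goes back to the basement alone.
3. Technician goes to the rooftop with the sort-bot and the weld-bot.
4. Technician goes back to the basement alone.
5. Technician goes to the rooftop with the drill-bot and the scan-bot.

5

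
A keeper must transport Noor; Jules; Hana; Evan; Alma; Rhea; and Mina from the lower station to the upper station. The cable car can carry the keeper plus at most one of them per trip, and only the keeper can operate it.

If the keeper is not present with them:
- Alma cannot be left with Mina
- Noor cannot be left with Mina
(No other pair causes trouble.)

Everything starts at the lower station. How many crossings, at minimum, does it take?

15

Counting alone: the keeper can take at most 1 across per trip to the upper station, so moving all 7 needs at least 7 loaded trips out, with a return between consecutive ones — at least 13 crossings.
The safety rule pushes this higher. Following every safe sequence of crossings, the most of the 7 that can be at the upper station as the cable car arrives there on crossing 13 is 6 — never all 7.
So no plan with fewer than 15 crossings exists, and this one achieves 15:
1. Keeper goes to the upper station with Mina.  [the lower station: Alma, Evan, Hana, Jules, Noor, Rhea | the upper station: Mina]
2. Keeper goes back to the lower station alone.  [the lower station: Alma, Evan, Hana, Jules, Noor, Rhea | the upper station: Mina]
3. Keeper goes to the upper station with Noor.  [the lower station: Alma, Evan, Hana, Jules, Rhea | the upper station: Mina, Noor]
4. Keeper goes back to the lower station with Mina.  [the lower station: Alma, Evan, Hana, Jules, Mina, Rhea | the upper station: Noor]
5. Keeper goes to the upper station with Alma.  [the lower station: Evan, Hana, Jules, Mina, Rhea | the upper station: Alma, Noor]
6. Keeper goes back to the lower station alone.  [the lower station: Evan, Hana, Jules, Mina, Rhea | the upper station: Alma, Noor]
7. Keeper goes to the upper station with Jules.  [the lower station: Evan, Hana, Mina, Rhea | the upper station: Alma, Jules, Noor]
8. Keeper goes back to the lower station alone.  [the lower station: Evan, Hana, Mina, Rhea | the upper station: Alma, Jules, Noor]
9. Keeper goes to the upper station with Hana.  [the lower station: Evan, Mina, Rhea | the upper station: Alma, Hana, Jules, Noor]
10. Keeper goes back to the lower station alone.  [the lower station: Evan, Mina, Rhea | the upper station: Alma, Hana, Jules, Noor]
11. Keeper goes to the upper station with Evan.  [the lower station: Mina, Rhea | the upper station: Alma, Evan, Hana, Jules, Noor]
12. Keeper goes back to the lower station alone.  [the lower station: Mina, Rhea | the upper station: Alma, Evan, Hana, Jules, Noor]
13. Keeper goes to the upper station with Rhea.  [the lower station: Mina | the upper station: Alma, Evan, Hana, Jules, Noor, Rhea]
14. Keeper goes back to the lower station alone.  [the lower station: Mina | the upper station: Alma, Evan, Hana, Jules, Noor, Rhea]
15. Keeper goes to the upper station with Mina.  [the lower station: — | the upper station: Alma, Evan, Hana, Jules, Mina, Noor, Rhea]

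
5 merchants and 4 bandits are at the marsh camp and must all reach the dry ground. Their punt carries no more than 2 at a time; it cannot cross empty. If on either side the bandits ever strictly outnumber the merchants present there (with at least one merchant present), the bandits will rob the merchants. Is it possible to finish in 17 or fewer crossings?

Yes — this plan uses 15 crossings (≤ 17):
1. 2 bandits → the dry ground.  (the marsh camp: 5M 2B; the dry ground: 0M 2B)
2. 1 bandit ← the marsh camp.  (the marsh camp: 5M 3B; the dry ground: 0M 1B)
3. 2 bandits → the dry ground.  (the marsh camp: 5M 1B; the dry ground: 0M 3B)
4. 1 bandit ← the marsh camp.  (the marsh camp: 5M 2B; the dry ground: 0M 2B)
5. 2 merchants → the dry ground.  (the marsh camp: 3M 2B; the dry ground: 2M 2B)
6. 1 bandit ← the marsh camp.  (the marsh camp: 3M 3B; the dry ground: 2M 1B)
7. 1 merchant and 1 bandit → the dry ground.  (the marsh camp: 2M 2B; the dry ground: 3M 2B)
8. 1 merchant ← the marsh camp.  (the marsh camp: 3M 2B; the dry ground: 2M 2B)
9. 1 merchant and 1 bandit → the dry ground.  (the marsh camp: 2M 1B; the dry ground: 3M 3B)
10. 1 bandit ← the marsh camp.  (the marsh camp: 2M 2B; the dry ground: 3M 2B)
11. 1 merchant and 1 bandit → the dry ground.  (the marsh camp: 1M 1B; the dry ground: 4M 3B)
12. 1 merchant ← the marsh camp.  (the marsh camp: 2M 1B; the dry ground: 3M 3B)
13. 1 merchant and 1 bandit → the dry ground.  (the marsh camp: 1M 0B; the dry ground: 4M 4B)
14. 1 bandit ← the marsh camp.  (the marsh camp: 1M 1B; the dry ground: 4M 3B)
15. 1 merchant and 1 bandit → the dry ground.  (the marsh camp: 0M 0B; the dry ground: 5M 4B)

Yes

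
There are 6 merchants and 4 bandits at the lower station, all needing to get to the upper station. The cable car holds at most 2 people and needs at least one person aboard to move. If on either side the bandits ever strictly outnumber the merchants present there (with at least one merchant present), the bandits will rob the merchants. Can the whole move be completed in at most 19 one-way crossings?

Yes — this plan uses 17 crossings (≤ 19):
1. 2 bandits → the upper station.  (the lower station: 6M 2B; the upper station: 0M 2B)
2. 1 bandit ← the lower station.  (the lower station: 6M 3B; the upper station: 0M 1B)
3. 2 bandits → the upper station.  (the lower station: 6M 1B; the upper station: 0M 3B)
4. 1 bandit ← the lower station.  (the lower station: 6M 2B; the upper station: 0M 2B)
5. 2 merchants → the upper station.  (the lower station: 4M 2B; the upper station: 2M 2B)
6. 1 bandit ← the lower station.  (the lower station: 4M 3B; the upper station: 2M 1B)
7. 1 merchant and 1 bandit → the upper station.  (the lower station: 3M 2B; the upper station: 3M 2B)
8. 1 bandit ← the lower station.  (the lower station: 3M 3B; the upper station: 3M 1B)
9. 2 bandits → the upper station.  (the lower station: 3M 1B; the upper station: 3M 3B)
10. 1 bandit ← the lower station.  (the lower station: 3M 2B; the upper station: 3M 2B)
11. 1 merchant and 1 bandit → the upper station.  (the lower station: 2M 1B; the upper station: 4M 3B)
12. 1 bandit ← the lower station.  (the lower station: 2M 2B; the upper station: 4M 2B)
13. 2 bandits → the upper station.  (the lower station: 2M 0B; the upper station: 4M 4B)
14. 1 bandit ← the lower station.  (the lower station: 2M 1B; the upper station: 4M 3B)
15. 1 merchant and 1 bandit → the upper station.  (the lower station: 1M 0B; the upper station: 5M 4B)
16. 1 bandit ← the lower station.  (the lower station: 1M 1B; the upper station: 5M 3B)
17. 1 merchant and 1 bandit → the upper station.  (the lower station: 0M 0B; the upper station: 6M 4B)

Yes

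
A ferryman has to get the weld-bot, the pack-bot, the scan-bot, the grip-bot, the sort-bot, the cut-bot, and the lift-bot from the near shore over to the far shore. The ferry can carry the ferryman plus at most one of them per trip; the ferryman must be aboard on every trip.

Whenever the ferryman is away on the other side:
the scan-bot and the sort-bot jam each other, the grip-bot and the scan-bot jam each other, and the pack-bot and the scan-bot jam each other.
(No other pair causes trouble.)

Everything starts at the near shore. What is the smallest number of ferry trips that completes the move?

Following every safe sequence of crossings from the start, the most of the 7 that can be at the far shore as the ferry arrives there on crossings 1, 3, 5, 7, 9 is 1, 2, 3, 4, 5 respectively; the best ever achieved is 5 of 7.
From crossing 11 on, no configuration arises that was not already reachable earlier: only 72 distinct safe configurations (who is on which side, and where the ferry is) can ever be reached, none of them has everyone across, and every continuation just revisits them. So no valid plan exists.

impossible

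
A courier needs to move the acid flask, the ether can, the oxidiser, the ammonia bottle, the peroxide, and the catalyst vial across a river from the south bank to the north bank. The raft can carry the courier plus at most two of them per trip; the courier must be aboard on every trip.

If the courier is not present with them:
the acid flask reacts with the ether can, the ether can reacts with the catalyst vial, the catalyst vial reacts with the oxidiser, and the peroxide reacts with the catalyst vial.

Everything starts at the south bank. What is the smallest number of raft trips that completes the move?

7

Counting alone: the courier can take at most 2 across per trip to the north bank, so moving all 6 needs at least 3 loaded trips out, with a return between consecutive ones — at least 5 crossings.
The safety rule pushes this higher. Following every safe sequence of crossings, the most of the 6 that can be at the north bank as the raft arrives there on crossing 5 is 5 — never all 6.
So no plan with fewer than 7 crossings exists, and this one achieves 7:
1. Courier goes to the north bank with the acid flask and the catalyst vial.  [the south bank: the ammonia bottle, the ether can, the oxidiser, the peroxide | the north bank: the acid flask, the catalyst vial]
2. Courier goes back to the south bank alone.  [the south bank: the ammonia bottle, the ether can, the oxidiser, the peroxide | the north bank: the acid flask, the catalyst vial]
3. Courier goes to the north bank with the ammonia bottle.  [the south bank: the ether can, the oxidiser, the peroxide | the north bank: the acid flask, the ammonia bottle, the catalyst vial]
4. Courier goes back to the south bank alone.  [the south bank: the ether can, the oxidiser, the peroxide | the north bank: the acid flask, the ammonia bottle, the catalyst vial]
5. Courier goes to the north bank with the oxidiser and the peroxide.  [the south bank: the ether can | the north bank: the acid flask, the ammonia bottle, the catalyst vial, the oxidiser, the peroxide]
6. Courier goes back to the south bank with the catalyst vial.  [the south bank: the catalyst vial, the ether can | the north bank: the acid flask, the ammonia bottle, the oxidiser, the peroxide]
7. Courier goes to the north bank with the catalyst vial and the ether can.  [the south bank: — | the north bank: the acid flask, the ammonia bottle, the catalyst vial, the ether can, the oxidiser, the peroxide]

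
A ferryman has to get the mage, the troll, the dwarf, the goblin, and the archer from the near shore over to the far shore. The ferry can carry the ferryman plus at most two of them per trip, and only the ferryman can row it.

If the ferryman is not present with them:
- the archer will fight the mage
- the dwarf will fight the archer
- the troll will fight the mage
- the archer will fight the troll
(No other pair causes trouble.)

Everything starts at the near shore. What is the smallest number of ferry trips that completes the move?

Counting alone: the ferryman can take at most 2 across per trip to the far shore, so moving all 5 needs at least 3 loaded trips out, with a return between consecutive ones — at least 5 crossings.
The safety rule pushes this higher. Following every safe sequence of crossings, the most of the 5 that can be at the far shore as the ferry arrives there on crossing 5 is 4 — never all 5.
So no plan with fewer than 7 crossings exists, and this one achieves 7:
1. Ferryman goes to the far shore with the archer and the mage.  [the near shore: the dwarf, the goblin, the troll | the far shore: the archer, the mage]
2. Ferryman goes back to the near shore with the mage.  [the near shore: the dwarf, the goblin, the mage, the troll | the far shore: the archer]
3. Ferryman goes to the far shore with the dwarf and the mage.  [the near shore: the goblin, the troll | the far shore: the archer, the dwarf, the mage]
4. Ferryman goes back to the near shore with the archer.  [the near shore: the archer, the goblin, the troll | the far shore: the dwarf, the mage]
5. Ferryman goes to the far shore with the goblin and the troll.  [the near shore: the archer | the far shore: the dwarf, the goblin, the mage, the troll]
6. Ferryman goes back to the near shore with the mage.  [the near shore: the archer, the mage | the far shore: the dwarf, the goblin, the troll]
7. Ferryman goes to the far shore with the archer and the mage.  [the near shore: — | the far shore: the archer, the dwarf, the goblin, the mage, the troll]

7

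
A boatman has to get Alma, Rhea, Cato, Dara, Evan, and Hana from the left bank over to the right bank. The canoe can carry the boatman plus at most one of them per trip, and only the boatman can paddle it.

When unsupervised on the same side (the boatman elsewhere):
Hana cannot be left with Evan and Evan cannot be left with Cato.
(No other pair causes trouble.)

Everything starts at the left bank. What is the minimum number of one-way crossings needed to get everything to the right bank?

13

Counting alone: the boatman can take at most 1 across per trip to the right bank, so moving all 6 needs at least 6 loaded trips out, with a return between consecutive ones — at least 11 crossings.
The safety rule pushes this higher. Following every safe sequence of crossings, the most of the 6 that can be at the right bank as the canoe arrives there on crossing 11 is 5 — never all 6.
So no plan with fewer than 13 crossings exists, and this one achieves 13:
1. Boatman goes to the right bank with Evan.
2. Boatman goes back to the left bank alone.
3. Boatman goes to the right bank with Alma.
4. Boatman goes back to the left bank alone.
5. Boatman goes to the right bank with Rhea.
6. Boatman goes back to the left bank alone.
7. Boatman goes to the right bank with Cato.
8. Boatman goes back to the left bank with Evan.
9. Boatman goes to the right bank with Hana.
10. Boatman goes back to the left bank alone.
11. Boatman goes to the right bank with Dara.
12. Boatman goes back to the left bank alone.
13. Boatman goes to the right bank with Evan.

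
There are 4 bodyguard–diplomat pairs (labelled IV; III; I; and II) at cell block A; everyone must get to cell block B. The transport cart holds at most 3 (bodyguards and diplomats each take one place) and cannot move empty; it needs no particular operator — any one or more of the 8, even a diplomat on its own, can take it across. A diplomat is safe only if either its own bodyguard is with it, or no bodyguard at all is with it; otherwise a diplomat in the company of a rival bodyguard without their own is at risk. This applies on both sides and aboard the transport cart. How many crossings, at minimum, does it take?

Counting alone: each trip to cell block B takes at most 3 across and each return brings at least 1 back, so after t trips out (and t−1 returns) at most 3t − (t−1) of the 8 are across; that first reaches 8 at t = 4, so at least 7 crossings are needed.
The safety rule pushes this higher. Following every safe sequence of crossings, the most of the 8 that can be at cell block B as the transport cart arrives there on crossing 7 is 7 — never all 8.
So no plan with fewer than 9 crossings exists, and this one achieves 9:
1. bodyguard IV and diplomat IV cross → cell block B.
2. bodyguard IV crosses ← cell block A.
3. bodyguard III, bodyguard IV, and diplomat III cross → cell block B.
4. bodyguard IV and diplomat IV cross ← cell block A.
5. bodyguard I, bodyguard II, and bodyguard IV cross → cell block B.
6. diplomat III crosses ← cell block A.
7. diplomat III and diplomat IV cross → cell block B.
8. diplomat IV crosses ← cell block A.
9. diplomat I, diplomat II, and diplomat IV cross → cell block B.

9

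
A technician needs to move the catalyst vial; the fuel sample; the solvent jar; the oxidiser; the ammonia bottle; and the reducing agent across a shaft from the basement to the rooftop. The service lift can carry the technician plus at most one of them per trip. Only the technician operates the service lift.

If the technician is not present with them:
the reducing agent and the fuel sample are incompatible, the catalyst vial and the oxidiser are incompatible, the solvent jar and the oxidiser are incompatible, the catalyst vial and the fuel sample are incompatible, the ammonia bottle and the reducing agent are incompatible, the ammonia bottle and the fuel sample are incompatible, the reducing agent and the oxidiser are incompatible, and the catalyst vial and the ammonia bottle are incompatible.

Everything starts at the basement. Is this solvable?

No

Whatever the first load, the items left behind include a forbidden pair without the technician. No opening move is safe, so no plan exists.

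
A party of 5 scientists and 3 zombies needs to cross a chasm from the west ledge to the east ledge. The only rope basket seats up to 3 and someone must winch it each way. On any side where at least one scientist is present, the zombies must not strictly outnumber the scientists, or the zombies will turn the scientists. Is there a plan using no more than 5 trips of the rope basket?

No

Counting alone: each trip to the east ledge takes at most 3 across and each return brings at least 1 back, so after t trips out (and t−1 returns) at most 3t − (t−1) of the 8 are across; that first reaches 8 at t = 4, so at least 7 crossings are needed.
Since 5 < 7, 5 crossings cannot be enough. (The shortest complete plan in fact takes 7:)
1. 2 zombies → the east ledge.  (the west ledge: 5S 1Z; the east ledge: 0S 2Z)
2. 1 zombie ← the west ledge.  (the west ledge: 5S 2Z; the east ledge: 0S 1Z)
3. 2 scientists and 1 zombie → the east ledge.  (the west ledge: 3S 1Z; the east ledge: 2S 2Z)
4. 1 zombie ← the west ledge.  (the west ledge: 3S 2Z; the east ledge: 2S 1Z)
5. 1 scientist and 2 zombies → the east ledge.  (the west ledge: 2S 0Z; the east ledge: 3S 3Z)
6. 1 zombie ← the west ledge.  (the west ledge: 2S 1Z; the east ledge: 3S 2Z)
7. 2 scientists and 1 zombie → the east ledge.  (the west ledge: 0S 0Z; the east ledge: 5S 3Z)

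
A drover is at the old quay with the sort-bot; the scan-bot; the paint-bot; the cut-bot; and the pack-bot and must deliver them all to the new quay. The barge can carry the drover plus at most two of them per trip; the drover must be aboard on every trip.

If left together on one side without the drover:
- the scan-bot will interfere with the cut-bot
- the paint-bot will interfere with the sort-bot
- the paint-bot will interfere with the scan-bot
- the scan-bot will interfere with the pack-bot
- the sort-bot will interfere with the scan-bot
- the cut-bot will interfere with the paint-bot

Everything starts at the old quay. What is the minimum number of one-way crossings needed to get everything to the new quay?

7

Counting alone: the drover can take at most 2 across per trip to the new quay, so moving all 5 needs at least 3 loaded trips out, with a return between consecutive ones — at least 5 crossings.
The safety rule pushes this higher. Following every safe sequence of crossings, the most of the 5 that can be at the new quay as the barge arrives there on crossing 5 is 4 — never all 5.
So no plan with fewer than 7 crossings exists, and this one achieves 7:
1. Drover goes to the new quay with the paint-bot and the scan-bot.
2. Drover goes back to the old quay with the scan-bot.
3. Drover goes to the new quay with the pack-bot and the scan-bot.
4. Drover goes back to the old quay with the scan-bot.
5. Drover goes to the new quay with the cut-bot and the sort-bot.
6. Drover goes back to the old quay with the paint-bot.
7. Drover goes to the new quay with the paint-bot and the scan-bot.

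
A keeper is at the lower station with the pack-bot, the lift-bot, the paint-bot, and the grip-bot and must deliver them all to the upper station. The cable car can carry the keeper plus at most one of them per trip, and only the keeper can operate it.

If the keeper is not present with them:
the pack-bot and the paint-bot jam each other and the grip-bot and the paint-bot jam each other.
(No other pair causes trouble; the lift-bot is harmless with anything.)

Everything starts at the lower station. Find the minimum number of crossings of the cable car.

Counting alone: the keeper can take at most 1 across per trip to the upper station, so moving all 4 needs at least 4 loaded trips out, with a return between consecutive ones — at least 7 crossings.
The safety rule pushes this higher. Following every safe sequence of crossings, the most of the 4 that can be at the upper station as the cable car arrives there on crossing 7 is 3 — never all 4.
So no plan with fewer than 9 crossings exists, and this one achieves 9:
1. Keeper goes to the upper station with the paint-bot.  [the lower station: the grip-bot, the lift-bot, the pack-bot | the upper station: the paint-bot]
2. Keeper goes back to the lower station alone.  [the lower station: the grip-bot, the lift-bot, the pack-bot | the upper station: the paint-bot]
3. Keeper goes to the upper station with the pack-bot.  [the lower station: the grip-bot, the lift-bot | the upper station: the pack-bot, the paint-bot]
4. Keeper goes back to the lower station with the paint-bot.  [the lower station: the grip-bot, the lift-bot, the paint-bot | the upper station: the pack-bot]
5. Keeper goes to the upper station with the grip-bot.  [the lower station: the lift-bot, the paint-bot | the upper station: the grip-bot, the pack-bot]
6. Keeper goes back to the lower station alone.  [the lower station: the lift-bot, the paint-bot | the upper station: the grip-bot, the pack-bot]
7. Keeper goes to the upper station with the lift-bot.  [the lower station: the paint-bot | the upper station: the grip-bot, the lift-bot, the pack-bot]
8. Keeper goes back to the lower station alone.  [the lower station: the paint-bot | the upper station: the grip-bot, the lift-bot, the pack-bot]
9. Keeper goes to the upper station with the paint-bot.  [the lower station: — | the upper station: the grip-bot, the lift-bot, the pack-bot, the paint-bot]

9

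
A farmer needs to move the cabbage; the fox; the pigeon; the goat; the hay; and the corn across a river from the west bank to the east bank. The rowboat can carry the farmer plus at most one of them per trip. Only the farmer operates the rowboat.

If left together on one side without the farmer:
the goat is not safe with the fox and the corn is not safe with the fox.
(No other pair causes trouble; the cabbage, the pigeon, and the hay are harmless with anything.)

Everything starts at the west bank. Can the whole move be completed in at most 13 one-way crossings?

Yes — this plan uses 13 crossings (≤ 13):
1. Farmer goes to the east bank with the fox.  [the west bank: the cabbage, the corn, the goat, the hay, the pigeon | the east bank: the fox]
2. Farmer goes back to the west bank alone.  [the west bank: the cabbage, the corn, the goat, the hay, the pigeon | the east bank: the fox]
3. Farmer goes to the east bank with the cabbage.  [the west bank: the corn, the goat, the hay, the pigeon | the east bank: the cabbage, the fox]
4. Farmer goes back to the west bank alone.  [the west bank: the corn, the goat, the hay, the pigeon | the east bank: the cabbage, the fox]
5. Farmer goes to the east bank with the pigeon.  [the west bank: the corn, the goat, the hay | the east bank: the cabbage, the fox, the pigeon]
6. Farmer goes back to the west bank alone.  [the west bank: the corn, the goat, the hay | the east bank: the cabbage, the fox, the pigeon]
7. Farmer goes to the east bank with the goat.  [the west bank: the corn, the hay | the east bank: the cabbage, the fox, the goat, the pigeon]
8. Farmer goes back to the west bank with the fox.  [the west bank: the corn, the fox, the hay | the east bank: the cabbage, the goat, the pigeon]
9. Farmer goes to the east bank with the corn.  [the west bank: the fox, the hay | the east bank: the cabbage, the corn, the goat, the pigeon]
10. Farmer goes back to the west bank alone.  [the west bank: the fox, the hay | the east bank: the cabbage, the corn, the goat, the pigeon]
11. Farmer goes to the east bank with the hay.  [the west bank: the fox | the east bank: the cabbage, the corn, the goat, the hay, the pigeon]
12. Farmer goes back to the west bank alone.  [the west bank: the fox | the east bank: the cabbage, the corn, the goat, the hay, the pigeon]
13. Farmer goes to the east bank with the fox.  [the west bank: — | the east bank: the cabbage, the corn, the fox, the goat, the hay, the pigeon]

Yes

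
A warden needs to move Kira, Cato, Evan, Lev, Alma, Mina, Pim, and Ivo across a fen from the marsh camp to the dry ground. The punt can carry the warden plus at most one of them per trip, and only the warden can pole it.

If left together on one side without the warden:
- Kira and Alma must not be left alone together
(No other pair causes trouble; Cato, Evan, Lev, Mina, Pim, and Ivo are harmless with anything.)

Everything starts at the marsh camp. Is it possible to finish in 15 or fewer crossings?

Yes

Yes — this plan uses 15 crossings (≤ 15):
1. Warden goes to the dry ground with Kira.
2. Warden goes back to the marsh camp alone.
3. Warden goes to the dry ground with Cato.
4. Warden goes back to the marsh camp alone.
5. Warden goes to the dry ground with Evan.
6. Warden goes back to the marsh camp alone.
7. Warden goes to the dry ground with Lev.
8. Warden goes back to the marsh camp alone.
9. Warden goes to the dry ground with Mina.
10. Warden goes back to the marsh camp alone.
11. Warden goes to the dry ground with Pim.
12. Warden goes back to the marsh camp alone.
13. Warden goes to the dry ground with Ivo.
14. Warden goes back to the marsh camp alone.
15. Warden goes to the dry ground with Alma.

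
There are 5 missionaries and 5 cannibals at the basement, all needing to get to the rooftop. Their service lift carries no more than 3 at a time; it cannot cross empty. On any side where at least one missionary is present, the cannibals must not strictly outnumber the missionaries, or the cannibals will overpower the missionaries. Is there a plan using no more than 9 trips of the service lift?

No

Counting alone: each trip to the rooftop takes at most 3 across and each return brings at least 1 back, so after t trips out (and t−1 returns) at most 3t − (t−1) of the 10 are across; that first reaches 10 at t = 5, so at least 9 crossings are needed.
The safety rule pushes this higher. Following every safe sequence of crossings, the most of the 10 that can be at the rooftop as the service lift arrives there on crossing 9 is 9 — never all 10.
So the move cannot be finished within 9 crossings. (The shortest complete plan takes 11:)
1. 2 cannibals → the rooftop.  (the basement: 5M 3C; the rooftop: 0M 2C)
2. 1 cannibal ← the basement.  (the basement: 5M 4C; the rooftop: 0M 1C)
3. 3 cannibals → the rooftop.  (the basement: 5M 1C; the rooftop: 0M 4C)
4. 1 cannibal ← the basement.  (the basement: 5M 2C; the rooftop: 0M 3C)
5. 3 missionaries → the rooftop.  (the basement: 2M 2C; the rooftop: 3M 3C)
6. 1 missionary and 1 cannibal ← the basement.  (the basement: 3M 3C; the rooftop: 2M 2C)
7. 3 missionaries → the rooftop.  (the basement: 0M 3C; the rooftop: 5M 2C)
8. 1 cannibal ← the basement.  (the basement: 0M 4C; the rooftop: 5M 1C)
9. 2 cannibals → the rooftop.  (the basement: 0M 2C; the rooftop: 5M 3C)
10. 1 cannibal ← the basement.  (the basement: 0M 3C; the rooftop: 5M 2C)
11. 3 cannibals → the rooftop.  (the basement: 0M 0C; the rooftop: 5M 5C)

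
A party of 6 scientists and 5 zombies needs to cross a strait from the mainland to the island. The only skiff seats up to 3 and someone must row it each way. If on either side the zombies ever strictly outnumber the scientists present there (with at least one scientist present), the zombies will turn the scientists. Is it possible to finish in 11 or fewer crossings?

Yes

Yes — this plan uses 9 crossings (≤ 11):
1. 3 zombies → the island.  (the mainland: 6S 2Z; the island: 0S 3Z)
2. 1 zombie ← the mainland.  (the mainland: 6S 3Z; the island: 0S 2Z)
3. 3 scientists → the island.  (the mainland: 3S 3Z; the island: 3S 2Z)
4. 1 scientist ← the mainland.  (the mainland: 4S 3Z; the island: 2S 2Z)
5. 2 scientists and 1 zombie → the island.  (the mainland: 2S 2Z; the island: 4S 3Z)
6. 1 scientist ← the mainland.  (the mainland: 3S 2Z; the island: 3S 3Z)
7. 2 scientists and 1 zombie → the island.  (the mainland: 1S 1Z; the island: 5S 4Z)
8. 1 scientist ← the mainland.  (the mainland: 2S 1Z; the island: 4S 4Z)
9. 2 scientists and 1 zombie → the island.  (the mainland: 0S 0Z; the island: 6S 5Z)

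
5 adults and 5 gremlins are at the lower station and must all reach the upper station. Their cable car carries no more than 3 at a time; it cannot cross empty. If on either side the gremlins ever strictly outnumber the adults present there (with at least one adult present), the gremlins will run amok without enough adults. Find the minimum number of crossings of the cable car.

Counting alone: each trip to the upper station takes at most 3 across and each return brings at least 1 back, so after t trips out (and t−1 returns) at most 3t − (t−1) of the 10 are across; that first reaches 10 at t = 5, so at least 9 crossings are needed.
The safety rule pushes this higher. Following every safe sequence of crossings, the most of the 10 that can be at the upper station as the cable car arrives there on crossing 9 is 9 — never all 10.
So no plan with fewer than 11 crossings exists, and this one achieves 11:
1. 2 gremlins → the upper station.  (the lower station: 5A 3G; the upper station: 0A 2G)
2. 1 gremlin ← the lower station.  (the lower station: 5A 4G; the upper station: 0A 1G)
3. 3 gremlins → the upper station.  (the lower station: 5A 1G; the upper station: 0A 4G)
4. 1 gremlin ← the lower station.  (the lower station: 5A 2G; the upper station: 0A 3G)
5. 3 adults → the upper station.  (the lower station: 2A 2G; the upper station: 3A 3G)
6. 1 adult and 1 gremlin ← the lower station.  (the lower station: 3A 3G; the upper station: 2A 2G)
7. 3 adults → the upper station.  (the lower station: 0A 3G; the upper station: 5A 2G)
8. 1 gremlin ← the lower station.  (the lower station: 0A 4G; the upper station: 5A 1G)
9. 2 gremlins → the upper station.  (the lower station: 0A 2G; the upper station: 5A 3G)
10. 1 gremlin ← the lower station.  (the lower station: 0A 3G; the upper station: 5A 2G)
11. 3 gremlins → the upper station.  (the lower station: 0A 0G; the upper station: 5A 5G)

11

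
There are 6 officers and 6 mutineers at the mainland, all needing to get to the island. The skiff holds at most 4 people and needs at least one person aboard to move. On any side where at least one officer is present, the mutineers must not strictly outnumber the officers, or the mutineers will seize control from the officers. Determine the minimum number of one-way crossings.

Counting alone: each trip to the island takes at most 4 across and each return brings at least 1 back, so after t trips out (and t−1 returns) at most 4t − (t−1) of the 12 are across; that first reaches 12 at t = 4, so at least 7 crossings are needed.
The safety rule pushes this higher. Following every safe sequence of crossings, the most of the 12 that can be at the island as the skiff arrives there on crossing 7 is 11 — never all 12.
So no plan with fewer than 9 crossings exists, and this one achieves 9:
1. 2 mutineers → the island.  (the mainland: 6O 4M; the island: 0O 2M)
2. 1 mutineer ← the mainland.  (the mainland: 6O 5M; the island: 0O 1M)
3. 4 mutineers → the island.  (the mainland: 6O 1M; the island: 0O 5M)
4. 1 mutineer ← the mainland.  (the mainland: 6O 2M; the island: 0O 4M)
5. 4 officers → the island.  (the mainland: 2O 2M; the island: 4O 4M)
6. 1 officer and 1 mutineer ← the mainland.  (the mainland: 3O 3M; the island: 3O 3M)
7. 2 officers and 2 mutineers → the island.  (the mainland: 1O 1M; the island: 5O 5M)
8. 1 officer and 1 mutineer ← the mainland.  (the mainland: 2O 2M; the island: 4O 4M)
9. 2 officers and 2 mutineers → the island.  (the mainland: 0O 0M; the island: 6O 6M)

9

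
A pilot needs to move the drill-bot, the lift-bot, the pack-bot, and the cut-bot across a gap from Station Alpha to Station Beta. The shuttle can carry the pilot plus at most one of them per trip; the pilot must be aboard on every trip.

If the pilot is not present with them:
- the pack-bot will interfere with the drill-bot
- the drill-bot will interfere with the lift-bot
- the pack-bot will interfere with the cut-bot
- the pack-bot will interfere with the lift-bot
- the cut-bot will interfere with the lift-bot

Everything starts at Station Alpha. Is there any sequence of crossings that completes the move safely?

Whatever the first load, the items left behind include a forbidden pair without the pilot. No opening move is safe, so no plan exists.

No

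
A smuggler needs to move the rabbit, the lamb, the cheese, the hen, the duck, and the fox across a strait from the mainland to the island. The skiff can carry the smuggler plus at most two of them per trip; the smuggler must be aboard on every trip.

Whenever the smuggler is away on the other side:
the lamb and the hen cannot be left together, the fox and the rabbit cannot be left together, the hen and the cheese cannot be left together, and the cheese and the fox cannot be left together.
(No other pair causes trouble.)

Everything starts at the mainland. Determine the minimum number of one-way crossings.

7

Counting alone: the smuggler can take at most 2 across per trip to the island, so moving all 6 needs at least 3 loaded trips out, with a return between consecutive ones — at least 5 crossings.
The safety rule pushes this higher. Following every safe sequence of crossings, the most of the 6 that can be at the island as the skiff arrives there on crossing 5 is 5 — never all 6.
So no plan with fewer than 7 crossings exists, and this one achieves 7:
1. Smuggler goes to the island with the fox and the hen.  [the mainland: the cheese, the duck, the lamb, the rabbit | the island: the fox, the hen]
2. Smuggler goes back to the mainland alone.  [the mainland: the cheese, the duck, the lamb, the rabbit | the island: the fox, the hen]
3. Smuggler goes to the island with the lamb and the rabbit.  [the mainland: the cheese, the duck | the island: the fox, the hen, the lamb, the rabbit]
4. Smuggler goes back to the mainland with the fox and the hen.  [the mainland: the cheese, the duck, the fox, the hen | the island: the lamb, the rabbit]
5. Smuggler goes to the island with the cheese and the duck.  [the mainland: the fox, the hen | the island: the cheese, the duck, the lamb, the rabbit]
6. Smuggler goes back to the mainland alone.  [the mainland: the fox, the hen | the island: the cheese, the duck, the lamb, the rabbit]
7. Smuggler goes to the island with the fox and the hen.  [the mainland: — | the island: the cheese, the duck, the fox, the hen, the lamb, the rabbit]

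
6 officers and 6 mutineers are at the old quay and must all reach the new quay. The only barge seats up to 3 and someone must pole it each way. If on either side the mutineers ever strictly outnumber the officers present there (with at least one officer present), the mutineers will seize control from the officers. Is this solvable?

Following every safe sequence of crossings from the start, the most of the 12 that can be at the new quay as the barge arrives there on crossings 1, 3, 5 is 3, 5, 6 respectively; the best ever achieved is 6 of 12.
From crossing 7 on, no configuration arises that was not already reachable earlier: only 17 distinct safe configurations (who is on which side, and where the barge is) can ever be reached, none of them has everyone across, and every continuation just revisits them. They are: 0 officers + 0 mutineers across (barge back at the start); 0 officers + 1 mutineer across (barge there); 0 officers + 1 mutineer across (barge back at the start); 0 officers + 2 mutineers across (barge there); 0 officers + 2 mutineers across (barge back at the start); 0 officers + 3 mutineers across (barge there); 0 officers + 3 mutineers across (barge back at the start); 0 officers + 4 mutineers across (barge there); 0 officers + 4 mutineers across (barge back at the start); 0 officers + 5 mutineers across (barge there); 0 officers + 5 mutineers across (barge back at the start); 0 officers + 6 mutineers across (barge there); 1 officer + 1 mutineer across (barge there); 1 officer + 1 mutineer across (barge back at the start); 2 officers + 2 mutineers across (barge there); 2 officers + 2 mutineers across (barge back at the start); 3 officers + 3 mutineers across (barge there). So no valid plan exists.

No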